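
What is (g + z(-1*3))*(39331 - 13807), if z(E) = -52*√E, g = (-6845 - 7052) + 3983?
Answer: -253044936 - 1327248*I*√3 ≈ -2.5304e+8 - 2.2989e+6*I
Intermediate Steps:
g = -9914 (g = -13897 + 3983 = -9914)
(g + z(-1*3))*(39331 - 13807) = (-9914 - 52*I*√3)*(39331 - 13807) = (-9914 - 52*I*√3)*25524 = -253044936 - 1327248*I*√3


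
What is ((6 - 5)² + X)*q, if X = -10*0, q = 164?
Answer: 164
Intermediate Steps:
X = 0
((6 - 5)² + X)*q = ((6 - 5)² + 0)*164 = (1² + 0)*164 = (1 + 0)*164 = 1*164 = 164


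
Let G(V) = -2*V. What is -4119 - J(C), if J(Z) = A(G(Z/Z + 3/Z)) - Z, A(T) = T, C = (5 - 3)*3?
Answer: -4110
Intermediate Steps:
C = 6 (C = 2*3 = 6)
J(Z) = -2 - Z - 6/Z (J(Z) = -2*(Z/Z + 3/Z) - Z = -2*(1 + 3/Z) - Z = (-2 - 6/Z) - Z = -2 - Z - 6/Z)
-4119 - J(C) = -4119 - (-2 - 1*6 - 6/6) = -4119 - (-2 - 6 - 6*1/6) = -4119 - (-2 - 6 - 1) = -4119 - 1*(-9) = -4119 + 9 = -4110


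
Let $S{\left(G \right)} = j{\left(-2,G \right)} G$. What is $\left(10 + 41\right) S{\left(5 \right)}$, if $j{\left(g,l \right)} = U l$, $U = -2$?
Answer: $-2550$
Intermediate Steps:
$j{\left(g,l \right)} = - 2 l$
$S{\left(G \right)} = - 2 G^{2}$ ($S{\left(G \right)} = - 2 G G = - 2 G^{2}$)
$\left(10 + 41\right) S{\left(5 \right)} = \left(10 + 41\right) \left(- 2 \cdot 5^{2}\right) = 51 \left(\left(-2\right) 25\right) = 51 \left(-50\right) = -2550$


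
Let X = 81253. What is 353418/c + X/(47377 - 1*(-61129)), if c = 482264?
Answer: 842754025/568788452 ≈ 1.4817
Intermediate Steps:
353418/c + X/(47377 - 1*(-61129)) = 353418/482264 + 81253/(47377 - 1*(-61129)) = 353418*(1/482264) + 81253/(47377 + 61129) = 7683/10484 + 81253/108506 = 842754025/568788452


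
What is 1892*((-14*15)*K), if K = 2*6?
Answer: -4767840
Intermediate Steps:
K = 12
1892*((-14*15)*K) = 1892*(-14*15*12) = 1892*(-210*12) = 1892*(-2520) = -4767840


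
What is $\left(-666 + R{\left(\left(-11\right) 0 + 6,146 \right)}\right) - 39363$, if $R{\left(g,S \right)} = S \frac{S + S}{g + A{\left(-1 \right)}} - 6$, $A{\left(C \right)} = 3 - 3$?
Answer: $- \frac{98789}{3} \approx -32930.0$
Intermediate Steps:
$A{\left(C \right)} = 0$ ($A{\left(C \right)} = 3 - 3 = 0$)
$R{\left(g,S \right)} = -6 + \frac{2 S^{2}}{g}$ ($R{\left(g,S \right)} = S \frac{S + S}{g + 0} - 6 = S \frac{2 S}{g} - 6 = \frac{2 S^{2}}{g} - 6 = -6 + \frac{2 S^{2}}{g}$)
$\left(-666 + R{\left(\left(-11\right) 0 + 6,146 \right)}\right) - 39363 = \left(-666 - \left(6 - \frac{2 \cdot 146^{2}}{\left(-11\right) 0 + 6}\right)\right) - 39363 = \left(-666 - \left(6 - \frac{42632}{0 + 6}\right)\right) - 39363 = \left(-666 - \left(6 - \frac{42632}{6}\right)\right) - 39363 = \left(-666 - \left(6 - \frac{21316}{3}\right)\right) - 39363 = \left(-666 + \left(-6 + \frac{21316}{3}\right)\right) - 39363 = \left(-666 + \frac{21298}{3}\right) - 39363 = \frac{19300}{3} - 39363 = - \frac{98789}{3}$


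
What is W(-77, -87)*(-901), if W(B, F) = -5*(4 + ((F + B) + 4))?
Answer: -702780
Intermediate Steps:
W(B, F) = -40 - 5*B - 5*F (W(B, F) = -5*(4 + ((B + F) + 4)) = -5*(4 + (4 + B + F)) = -5*(8 + B + F) = -40 - 5*B - 5*F)
W(-77, -87)*(-901) = (-40 - 5*(-77) - 5*(-87))*(-901) = (-40 + 385 + 435)*(-901) = 780*(-901) = -702780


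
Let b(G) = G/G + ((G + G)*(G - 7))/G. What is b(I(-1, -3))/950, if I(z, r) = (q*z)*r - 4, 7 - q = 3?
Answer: 3/950 ≈ 0.0031579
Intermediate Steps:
q = 4 (q = 7 - 1*3 = 7 - 3 = 4)
I(z, r) = -4 + 4*r*z (I(z, r) = (4*z)*r - 4 = 4*r*z - 4 = -4 + 4*r*z)
b(G) = -13 + 2*G (b(G) = 1 + ((2*G)*(-7 + G))/G = 1 + (2*G*(-7 + G))/G = 1 + (-14 + 2*G) = -13 + 2*G)
b(I(-1, -3))/950 = (-13 + 2*(-4 + 4*(-3)*(-1)))/950 = (-13 + 2*(-4 + 12))*(1/950) = (-13 + 2*8)*(1/950) = (-13 + 16)*(1/950) = 3*(1/950) = 3/950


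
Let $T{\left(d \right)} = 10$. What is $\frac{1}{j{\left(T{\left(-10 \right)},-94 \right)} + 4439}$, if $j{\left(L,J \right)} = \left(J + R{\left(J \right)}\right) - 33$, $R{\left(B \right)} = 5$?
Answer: $\frac{1}{4317} \approx 0.00023164$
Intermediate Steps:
$j{\left(L,J \right)} = -28 + J$ ($j{\left(L,J \right)} = \left(J + 5\right) - 33 = \left(5 + J\right) - 33 = -28 + J$)
$\frac{1}{j{\left(T{\left(-10 \right)},-94 \right)} + 4439} = \frac{1}{\left(-28 - 94\right) + 4439} = \frac{1}{-122 + 4439} = \frac{1}{4317}$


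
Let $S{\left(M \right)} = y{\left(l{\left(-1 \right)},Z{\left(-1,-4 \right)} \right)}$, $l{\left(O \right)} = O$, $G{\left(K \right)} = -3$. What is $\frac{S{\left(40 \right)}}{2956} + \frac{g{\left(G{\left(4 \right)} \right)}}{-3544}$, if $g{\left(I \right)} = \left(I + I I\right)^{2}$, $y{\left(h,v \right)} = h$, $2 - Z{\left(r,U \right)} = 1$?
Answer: $- \frac{13745}{1309508} \approx -0.010496$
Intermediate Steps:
$Z{\left(r,U \right)} = 1$ ($Z{\left(r,U \right)} = 2 - 1 = 1$)
$S{\left(M \right)} = -1$
$g{\left(I \right)} = \left(I + I^{2}\right)^{2}$
$\frac{S{\left(40 \right)}}{2956} + \frac{g{\left(G{\left(4 \right)} \right)}}{-3544} = - \frac{1}{2956} + \frac{\left(-3\right)^{2} \left(1 - 3\right)^{2}}{-3544} = \left(-1\right) \frac{1}{2956} + 9 \left(-2\right)^{2} \left(- \frac{1}{3544}\right) = - \frac{1}{2956} + 9 \cdot 4 \left(- \frac{1}{3544}\right) = - \frac{1}{2956} + 36 \left(- \frac{1}{3544}\right) = - \frac{1}{2956} - \frac{9}{886} = - \frac{13745}{1309508}$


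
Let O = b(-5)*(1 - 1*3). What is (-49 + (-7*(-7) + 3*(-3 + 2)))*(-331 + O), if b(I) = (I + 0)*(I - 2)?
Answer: 1203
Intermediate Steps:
b(I) = I*(-2 + I)
O = -70 (O = (-5*(-2 - 5))*(1 - 1*3) = (-5*(-7))*(1 - 3) = 35*(-2) = -70)
(-49 + (-7*(-7) + 3*(-3 + 2)))*(-331 + O) = (-49 + (-7*(-7) + 3*(-3 + 2)))*(-331 - 70) = (-49 + (49 + 3*(-1)))*(-401) = (-49 + (49 - 3))*(-401) = (-49 + 46)*(-401) = -3*(-401) = 1203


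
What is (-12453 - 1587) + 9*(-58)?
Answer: -14562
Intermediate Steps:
(-12453 - 1587) + 9*(-58) = -14040 - 522 = -14562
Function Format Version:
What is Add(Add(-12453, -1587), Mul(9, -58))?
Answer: -14562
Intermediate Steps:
Add(Add(-12453, -1587), Mul(9, -58)) = Add(-14040, -522) = -14562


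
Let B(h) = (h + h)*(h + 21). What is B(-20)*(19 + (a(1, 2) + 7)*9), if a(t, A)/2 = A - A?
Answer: -3280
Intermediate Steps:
a(t, A) = 0 (a(t, A) = 2*(A - A) = 2*0 = 0)
B(h) = 2*h*(21 + h) (B(h) = (2*h)*(21 + h) = 2*h*(21 + h))
B(-20)*(19 + (a(1, 2) + 7)*9) = (2*(-20)*(21 - 20))*(19 + (0 + 7)*9) = (2*(-20)*1)*(19 + 7*9) = -40*(19 + 63) = -40*82 = -3280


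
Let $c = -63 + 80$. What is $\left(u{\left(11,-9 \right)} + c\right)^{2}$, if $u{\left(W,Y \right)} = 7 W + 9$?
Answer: $10609$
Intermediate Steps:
$u{\left(W,Y \right)} = 9 + 7 W$
$c = 17$
$\left(u{\left(11,-9 \right)} + c\right)^{2} = \left(\left(9 + 7 \cdot 11\right) + 17\right)^{2} = \left(\left(9 + 77\right) + 17\right)^{2} = \left(86 + 17\right)^{2} = 103^{2} = 10609$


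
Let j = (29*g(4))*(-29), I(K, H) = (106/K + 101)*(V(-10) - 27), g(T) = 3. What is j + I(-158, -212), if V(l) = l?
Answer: -492579/79 ≈ -6235.2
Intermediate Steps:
I(K, H) = -3737 - 3922/K (I(K, H) = (106/K + 101)*(-10 - 27) = (101 + 106/K)*(-37) = -3737 - 3922/K)
j = -2523 (j = (29*3)*(-29) = 87*(-29) = -2523)
j + I(-158, -212) = -2523 + (-3737 - 3922/(-158)) = -2523 + (-3737 - 3922*(-1/158)) = -2523 + (-3737 + 1961/79) = -2523 - 293262/79 = -492579/79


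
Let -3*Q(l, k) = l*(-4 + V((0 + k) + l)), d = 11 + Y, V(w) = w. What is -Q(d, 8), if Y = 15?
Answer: 260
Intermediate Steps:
d = 26 (d = 11 + 15 = 26)
Q(l, k) = -l*(-4 + k + l)/3 (Q(l, k) = -l*(-4 + ((0 + k) + l))/3 = -l*(-4 + (k + l))/3 = -l*(-4 + k + l)/3)
-Q(d, 8) = -26*(4 - 1*8 - 1*26)/3 = -26*(4 - 8 - 26)/3 = -26*(-30)/3 = -1*(-260) = 260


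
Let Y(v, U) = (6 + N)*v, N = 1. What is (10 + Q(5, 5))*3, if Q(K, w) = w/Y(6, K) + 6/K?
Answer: 2377/70 ≈ 33.957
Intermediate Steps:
Y(v, U) = 7*v (Y(v, U) = (6 + 1)*v = 7*v)
Q(K, w) = 6/K + w/42 (Q(K, w) = w/((7*6)) + 6/K = w/42 + 6/K = 6/K + w/42)
(10 + Q(5, 5))*3 = (10 + (6/5 + (1/42)*5))*3 = (10 + (6*(⅕) + 5/42))*3 = (10 + (6/5 + 5/42))*3 = (10 + 277/210)*3 = (2377/210)*3 = 2377/70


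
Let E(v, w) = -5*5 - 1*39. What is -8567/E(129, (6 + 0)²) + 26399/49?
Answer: 2109319/3136 ≈ 672.61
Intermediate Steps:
E(v, w) = -64 (E(v, w) = -25 - 39 = -64)
-8567/E(129, (6 + 0)²) + 26399/49 = -8567/(-64) + 26399/49 = -8567*(-1/64) + 26399*(1/49) = 8567/64 + 26399/49 = 2109319/3136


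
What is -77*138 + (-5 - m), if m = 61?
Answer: -10692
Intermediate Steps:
-77*138 + (-5 - m) = -77*138 + (-5 - 1*61) = -10626 + (-5 - 61) = -10626 - 66 = -10692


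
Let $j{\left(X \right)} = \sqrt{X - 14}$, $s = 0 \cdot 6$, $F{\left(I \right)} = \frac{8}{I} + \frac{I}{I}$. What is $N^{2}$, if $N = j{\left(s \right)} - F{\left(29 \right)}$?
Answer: $\frac{\left(37 - 29 i \sqrt{14}\right)^{2}}{841} \approx -12.372 - 9.5477 i$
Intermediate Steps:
$F{\left(I \right)} = 1 + \frac{8}{I}$ ($F{\left(I \right)} = \frac{8}{I} + 1 = 1 + \frac{8}{I}$)
$s = 0$
$j{\left(X \right)} = \sqrt{-14 + X}$
$N = - \frac{37}{29} + i \sqrt{14}$ ($N = \sqrt{-14 + 0} - \frac{8 + 29}{29} = \sqrt{-14} - \frac{1}{29} \cdot 37 = i \sqrt{14} - \frac{37}{29} = - \frac{37}{29} + i \sqrt{14} \approx -1.2759 + 3.7417 i$)
$N^{2} = \left(- \frac{37}{29} + i \sqrt{14}\right)^{2}$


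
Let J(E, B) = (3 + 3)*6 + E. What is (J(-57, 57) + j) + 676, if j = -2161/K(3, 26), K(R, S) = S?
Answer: 14869/26 ≈ 571.88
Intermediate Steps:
J(E, B) = 36 + E (J(E, B) = 6*6 + E = 36 + E)
j = -2161/26 ≈ -83.115
(J(-57, 57) + j) + 676 = ((36 - 57) - 2161/26) + 676 = (-21 - 2161/26) + 676 = -2707/26 + 676 = 14869/26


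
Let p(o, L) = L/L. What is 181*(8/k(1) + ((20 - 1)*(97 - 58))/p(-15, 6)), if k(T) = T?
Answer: 135569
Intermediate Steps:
p(o, L) = 1
181*(8/k(1) + ((20 - 1)*(97 - 58))/p(-15, 6)) = 181*(8/1 + ((20 - 1)*(97 - 58))/1) = 181*(8*1 + (19*39)*1) = 181*(8 + 741*1) = 181*(8 + 741) = 181*749 = 135569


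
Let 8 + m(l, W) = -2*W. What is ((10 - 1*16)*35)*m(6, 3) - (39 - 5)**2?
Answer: 1784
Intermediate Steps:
m(l, W) = -8 - 2*W
((10 - 1*16)*35)*m(6, 3) - (39 - 5)**2 = ((10 - 1*16)*35)*(-8 - 2*3) - (39 - 5)**2 = ((10 - 16)*35)*(-8 - 6) - 1*34**2 = -6*35*(-14) - 1*1156 = -210*(-14) - 1156 = 2940 - 1156 = 1784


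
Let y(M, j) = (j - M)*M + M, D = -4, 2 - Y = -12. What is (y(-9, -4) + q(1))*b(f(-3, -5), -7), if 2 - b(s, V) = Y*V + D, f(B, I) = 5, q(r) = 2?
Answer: -5408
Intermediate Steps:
Y = 14 (Y = 2 - 1*(-12) = 2 + 12 = 14)
b(s, V) = 6 - 14*V (b(s, V) = 2 - (14*V - 4) = 2 - (-4 + 14*V) = 2 + (4 - 14*V) = 6 - 14*V)
y(M, j) = M + M*(j - M) (y(M, j) = M*(j - M) + M = M + M*(j - M))
(y(-9, -4) + q(1))*b(f(-3, -5), -7) = (-9*(1 - 4 - 1*(-9)) + 2)*(6 - 14*(-7)) = (-9*(1 - 4 + 9) + 2)*(6 + 98) = (-9*6 + 2)*104 = (-54 + 2)*104 = -52*104 = -5408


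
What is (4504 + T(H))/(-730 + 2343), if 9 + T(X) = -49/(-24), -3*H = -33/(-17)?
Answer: 107929/38712 ≈ 2.7880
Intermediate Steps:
H = -11/17 (H = -(-11)/(-17) = -(-11)*(-1)/17 = -⅓*33/17 = -11/17 ≈ -0.64706)
T(X) = -167/24 (T(X) = -9 - 49/(-24) = -9 - 49*(-1/24) = -9 + 49/24 = -167/24)
(4504 + T(H))/(-730 + 2343) = (4504 - 167/24)/(-730 + 2343) = (107929/24)/1613 = (107929/24)*(1/1613) = 107929/38712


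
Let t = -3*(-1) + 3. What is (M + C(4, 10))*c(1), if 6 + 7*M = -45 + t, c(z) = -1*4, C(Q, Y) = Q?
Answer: 68/7 ≈ 9.7143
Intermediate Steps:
t = 6 (t = 3 + 3 = 6)
c(z) = -4
M = -45/7 (M = -6/7 + (-45 + 6)/7 = -6/7 + (⅐)*(-39) = -6/7 - 39/7 = -45/7 ≈ -6.4286)
(M + C(4, 10))*c(1) = (-45/7 + 4)*(-4) = -17/7*(-4) = 68/7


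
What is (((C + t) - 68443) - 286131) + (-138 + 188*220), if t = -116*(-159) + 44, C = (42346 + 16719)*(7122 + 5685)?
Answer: 756150591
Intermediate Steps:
C = 756445455 (C = 59065*12807 = 756445455)
t = 18488 (t = 18444 + 44 = 18488)
(((C + t) - 68443) - 286131) + (-138 + 188*220) = (((756445455 + 18488) - 68443) - 286131) + (-138 + 188*220) = ((756463943 - 68443) - 286131) + (-138 + 41360) = (756395500 - 286131) + 41222 = 756109369 + 41222 = 756150591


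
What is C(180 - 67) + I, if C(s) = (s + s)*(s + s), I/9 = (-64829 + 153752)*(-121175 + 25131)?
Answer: -76864634432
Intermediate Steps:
I = -76864685508 (I = 9*((-64829 + 153752)*(-121175 + 25131)) = 9*(88923*(-96044)) = 9*(-8540520612) = -76864685508)
C(s) = 4*s**2 (C(s) = (2*s)*(2*s) = 4*s**2)
C(180 - 67) + I = 4*(180 - 67)**2 - 76864685508 = 4*113**2 - 76864685508 = 4*12769 - 76864685508 = 51076 - 76864685508 = -76864634432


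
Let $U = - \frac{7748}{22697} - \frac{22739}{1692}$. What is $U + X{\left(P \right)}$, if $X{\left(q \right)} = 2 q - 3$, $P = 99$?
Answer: $\frac{6959431481}{38403324} \approx 181.22$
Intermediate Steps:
$X{\left(q \right)} = -3 + 2 q$
$U = - \frac{529216699}{38403324}$ ($U = \left(-7748\right) \frac{1}{22697} - \frac{22739}{1692} = - \frac{7748}{22697} - \frac{22739}{1692} = - \frac{529216699}{38403324} \approx -13.78$)
$U + X{\left(P \right)} = - \frac{529216699}{38403324} + \left(-3 + 2 \cdot 99\right) = - \frac{529216699}{38403324} + \left(-3 + 198\right) = - \frac{529216699}{38403324} + 195 = \frac{6959431481}{38403324}$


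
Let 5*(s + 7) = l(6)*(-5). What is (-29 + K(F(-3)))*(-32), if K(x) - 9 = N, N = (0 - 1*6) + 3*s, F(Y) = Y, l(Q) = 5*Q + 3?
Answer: 4672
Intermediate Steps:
l(Q) = 3 + 5*Q
s = -40 (s = -7 + ((3 + 5*6)*(-5))/5 = -7 + ((3 + 30)*(-5))/5 = -7 + (33*(-5))/5 = -7 + (⅕)*(-165) = -7 - 33 = -40)
N = -126 (N = (0 - 1*6) + 3*(-40) = (0 - 6) - 120 = -6 - 120 = -126)
K(x) = -117 (K(x) = 9 - 126 = -117)
(-29 + K(F(-3)))*(-32) = (-29 - 117)*(-32) = -146*(-32) = 4672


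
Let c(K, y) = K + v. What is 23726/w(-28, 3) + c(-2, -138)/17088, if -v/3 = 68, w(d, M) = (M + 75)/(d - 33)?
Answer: -2060936603/111072 ≈ -18555.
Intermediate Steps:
w(d, M) = (75 + M)/(-33 + d)
v = -204 (v = -3*68 = -204)
c(K, y) = -204 + K (c(K, y) = K - 204 = -204 + K)
23726/w(-28, 3) + c(-2, -138)/17088 = 23726/(((75 + 3)/(-33 - 28))) + (-204 - 2)/17088 = 23726/((78/(-61))) - 206*1/17088 = 23726/((-1/61*78)) - 103/8544 = 23726/(-78/61) - 103/8544 = 23726*(-61/78) - 103/8544 = -723643/39 - 103/8544 = -2060936603/111072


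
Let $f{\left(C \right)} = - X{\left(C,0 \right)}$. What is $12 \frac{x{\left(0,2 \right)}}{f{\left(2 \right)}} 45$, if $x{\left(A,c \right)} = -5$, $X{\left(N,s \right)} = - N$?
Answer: $-1350$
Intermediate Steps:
$f{\left(C \right)} = C$ ($f{\left(C \right)} = - \left(-1\right) C = C$)
$12 \frac{x{\left(0,2 \right)}}{f{\left(2 \right)}} 45 = 12 - \frac{5}{2} \cdot 45 = 12 \left(-5\right) \frac{1}{2} \cdot 45 = 12 \left(\left(- \frac{5}{2}\right) 45\right) = 12 \left(- \frac{225}{2}\right) = -1350$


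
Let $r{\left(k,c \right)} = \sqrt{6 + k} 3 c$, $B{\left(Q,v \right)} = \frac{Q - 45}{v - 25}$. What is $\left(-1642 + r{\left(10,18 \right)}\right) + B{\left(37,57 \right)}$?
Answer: $- \frac{5705}{4} \approx -1426.3$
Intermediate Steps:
$B{\left(Q,v \right)} = \frac{-45 + Q}{-25 + v}$
$r{\left(k,c \right)} = 3 c \sqrt{6 + k}$ ($r{\left(k,c \right)} = 3 \sqrt{6 + k} c = 3 c \sqrt{6 + k}$)
$\left(-1642 + r{\left(10,18 \right)}\right) + B{\left(37,57 \right)} = \left(-1642 + 3 \cdot 18 \sqrt{6 + 10}\right) + \frac{-45 + 37}{-25 + 57} = \left(-1642 + 3 \cdot 18 \sqrt{16}\right) + \frac{1}{32} \left(-8\right) = \left(-1642 + 3 \cdot 18 \cdot 4\right) + \frac{1}{32} \left(-8\right) = \left(-1642 + 216\right) - \frac{1}{4} = -1426 - \frac{1}{4} = - \frac{5705}{4}$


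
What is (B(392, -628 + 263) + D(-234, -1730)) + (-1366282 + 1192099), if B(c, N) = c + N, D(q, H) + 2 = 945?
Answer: -173213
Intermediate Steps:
D(q, H) = 943 (D(q, H) = -2 + 945 = 943)
B(c, N) = N + c
(B(392, -628 + 263) + D(-234, -1730)) + (-1366282 + 1192099) = (((-628 + 263) + 392) + 943) + (-1366282 + 1192099) = ((-365 + 392) + 943) - 174183 = (27 + 943) - 174183 = 970 - 174183 = -173213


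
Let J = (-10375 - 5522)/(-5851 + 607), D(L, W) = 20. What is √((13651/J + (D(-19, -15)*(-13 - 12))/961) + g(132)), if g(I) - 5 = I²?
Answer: √591808529423741/164269 ≈ 148.09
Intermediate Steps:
g(I) = 5 + I²
J = 5299/1748 (J = -15897/(-5244) = -15897*(-1/5244) = 5299/1748 ≈ 3.0315)
√((13651/J + (D(-19, -15)*(-13 - 12))/961) + g(132)) = √((13651/(5299/1748) + (20*(-13 - 12))/961) + (5 + 132²)) = √((13651*(1748/5299) + (20*(-25))*(1/961)) + (5 + 17424)) = √((23861948/5299 - 500*1/961) + 17429) = √((23861948/5299 - 500/961) + 17429) = √(22928682528/5092339 + 17429) = √(111683058959/5092339) = √591808529423741/164269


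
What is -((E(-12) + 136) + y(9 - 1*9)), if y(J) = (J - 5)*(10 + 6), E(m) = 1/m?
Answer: -671/12 ≈ -55.917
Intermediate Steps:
y(J) = -80 + 16*J (y(J) = (-5 + J)*16 = -80 + 16*J)
-((E(-12) + 136) + y(9 - 1*9)) = -((1/(-12) + 136) + (-80 + 16*(9 - 1*9))) = -((-1/12 + 136) + (-80 + 16*(9 - 9))) = -(1631/12 + (-80 + 16*0)) = -(1631/12 + (-80 + 0)) = -(1631/12 - 80) = -1*671/12 = -671/12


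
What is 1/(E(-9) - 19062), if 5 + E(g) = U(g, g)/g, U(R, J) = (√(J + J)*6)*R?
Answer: -19067/363551137 - 18*I*√2/363551137 ≈ -5.2447e-5 - 7.002e-8*I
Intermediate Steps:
U(R, J) = 6*R*√2*√J (U(R, J) = (√(2*J)*6)*R = ((√2*√J)*6)*R = (6*√2*√J)*R = 6*R*√2*√J)
E(g) = -5 + 6*√2*√g (E(g) = -5 + (6*g*√2*√g)/g = -5 + (6*√2*g^(3/2))/g = -5 + 6*√2*√g)
1/(E(-9) - 19062) = 1/((-5 + 6*√2*√(-9)) - 19062) = 1/((-5 + 6*√2*(3*I)) - 19062) = 1/((-5 + 18*I*√2) - 19062) = 1/(-19067 + 18*I*√2)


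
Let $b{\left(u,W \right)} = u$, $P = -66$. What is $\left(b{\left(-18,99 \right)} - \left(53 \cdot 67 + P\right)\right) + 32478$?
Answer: $28975$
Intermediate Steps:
$\left(b{\left(-18,99 \right)} - \left(53 \cdot 67 + P\right)\right) + 32478 = \left(-18 - \left(53 \cdot 67 - 66\right)\right) + 32478 = \left(-18 - \left(3551 - 66\right)\right) + 32478 = \left(-18 - 3485\right) + 32478 = -3503 + 32478 = 28975$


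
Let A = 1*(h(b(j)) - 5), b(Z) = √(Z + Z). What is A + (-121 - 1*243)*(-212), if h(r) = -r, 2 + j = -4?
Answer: 77163 - 2*I*√3 ≈ 77163.0 - 3.4641*I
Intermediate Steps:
j = -6 (j = -2 - 4 = -6)
b(Z) = √2*√Z (b(Z) = √(2*Z) = √2*√Z)
A = -5 - 2*I*√3 (A = 1*(-√2*√(-6) - 5) = 1*(-√2*I*√6 - 5) = 1*(-2*I*√3 - 5) = 1*(-5 - 2*I*√3) = -5 - 2*I*√3 ≈ -5.0 - 3.4641*I)
A + (-121 - 1*243)*(-212) = (-5 - 2*I*√3) + (-121 - 1*243)*(-212) = (-5 - 2*I*√3) + (-121 - 243)*(-212) = (-5 - 2*I*√3) - 364*(-212) = (-5 - 2*I*√3) + 77168 = 77163 - 2*I*√3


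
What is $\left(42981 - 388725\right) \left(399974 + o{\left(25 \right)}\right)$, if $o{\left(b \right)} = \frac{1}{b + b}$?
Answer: $- \frac{3457215439272}{25} \approx -1.3829 \cdot 10^{11}$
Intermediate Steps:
$o{\left(b \right)} = \frac{1}{2 b}$
$\left(42981 - 388725\right) \left(399974 + o{\left(25 \right)}\right) = \left(42981 - 388725\right) \left(399974 + \frac{1}{2 \cdot 25}\right) = - 345744 \left(399974 + \frac{1}{2} \cdot \frac{1}{25}\right) = - 345744 \left(399974 + \frac{1}{50}\right) = \left(-345744\right) \frac{19998701}{50} = - \frac{3457215439272}{25}$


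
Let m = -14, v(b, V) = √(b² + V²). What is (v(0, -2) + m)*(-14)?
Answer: 168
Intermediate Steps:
v(b, V) = √(V² + b²)
(v(0, -2) + m)*(-14) = (√((-2)² + 0²) - 14)*(-14) = (√(4 + 0) - 14)*(-14) = (√4 - 14)*(-14) = (2 - 14)*(-14) = -12*(-14) = 168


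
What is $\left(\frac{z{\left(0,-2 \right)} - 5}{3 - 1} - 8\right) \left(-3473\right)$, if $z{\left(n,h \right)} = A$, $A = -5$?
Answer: $45149$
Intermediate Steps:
$z{\left(n,h \right)} = -5$
$\left(\frac{z{\left(0,-2 \right)} - 5}{3 - 1} - 8\right) \left(-3473\right) = \left(\frac{-5 - 5}{3 - 1} - 8\right) \left(-3473\right) = \left(- \frac{10}{2} - 8\right) \left(-3473\right) = \left(\left(-10\right) \frac{1}{2} - 8\right) \left(-3473\right) = \left(-5 - 8\right) \left(-3473\right) = \left(-13\right) \left(-3473\right) = 45149$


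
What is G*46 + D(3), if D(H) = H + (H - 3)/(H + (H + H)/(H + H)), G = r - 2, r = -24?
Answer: -1193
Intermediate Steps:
G = -26 (G = -24 - 2 = -26)
D(H) = H + (-3 + H)/(1 + H) (D(H) = H + (-3 + H)/(H + (2*H)/((2*H))) = H + (-3 + H)/(H + (2*H)*(1/(2*H))) = H + (-3 + H)/(H + 1) = H + (-3 + H)/(1 + H))
G*46 + D(3) = -26*46 + (-3 + 3² + 2*3)/(1 + 3) = -1196 + (-3 + 9 + 6)/4 = -1196 + (¼)*12 = -1196 + 3 = -1193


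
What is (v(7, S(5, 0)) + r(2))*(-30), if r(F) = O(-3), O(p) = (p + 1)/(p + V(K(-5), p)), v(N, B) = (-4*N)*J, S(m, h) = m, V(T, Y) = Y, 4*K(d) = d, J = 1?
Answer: 830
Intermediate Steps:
K(d) = d/4
v(N, B) = -4*N (v(N, B) = -4*N*1 = -4*N)
O(p) = (1 + p)/(2*p) (O(p) = (p + 1)/(p + p) = (1 + p)/((2*p)) = (1 + p)*(1/(2*p)) = (1 + p)/(2*p))
r(F) = ⅓ (r(F) = (½)*(1 - 3)/(-3) = (½)*(-⅓)*(-2) = ⅓)
(v(7, S(5, 0)) + r(2))*(-30) = (-4*7 + ⅓)*(-30) = (-28 + ⅓)*(-30) = -83/3*(-30) = 830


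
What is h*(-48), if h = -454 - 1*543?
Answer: 47856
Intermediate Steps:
h = -997 (h = -454 - 543 = -997)
h*(-48) = -997*(-48) = 47856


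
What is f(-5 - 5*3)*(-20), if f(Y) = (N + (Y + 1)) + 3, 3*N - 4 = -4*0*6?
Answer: 880/3 ≈ 293.33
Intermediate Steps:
N = 4/3 (N = 4/3 + (-4*0*6)/3 = 4/3 + (0*6)/3 = 4/3 + (1/3)*0 = 4/3 + 0 = 4/3 ≈ 1.3333)
f(Y) = 16/3 + Y (f(Y) = (4/3 + (Y + 1)) + 3 = (4/3 + (1 + Y)) + 3 = (7/3 + Y) + 3 = 16/3 + Y)
f(-5 - 5*3)*(-20) = (16/3 + (-5 - 5*3))*(-20) = (16/3 + (-5 - 15))*(-20) = (16/3 - 20)*(-20) = -44/3*(-20) = 880/3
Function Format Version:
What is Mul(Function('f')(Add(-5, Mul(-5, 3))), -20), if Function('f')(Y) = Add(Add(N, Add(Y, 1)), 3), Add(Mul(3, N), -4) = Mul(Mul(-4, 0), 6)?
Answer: Rational(880, 3) ≈ 293.33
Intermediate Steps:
N = Rational(4, 3) (N = Add(Rational(4, 3), Mul(Rational(1, 3), Mul(Mul(-4, 0), 6))) = Add(Rational(4, 3), Mul(Rational(1, 3), Mul(0, 6))) = Add(Rational(4, 3), Mul(Rational(1, 3), 0)) = Add(Rational(4, 3), 0) = Rational(4, 3) ≈ 1.3333)
Function('f')(Y) = Add(Rational(16, 3), Y) (Function('f')(Y) = Add(Add(Rational(4, 3), Add(Y, 1)), 3) = Add(Add(Rational(4, 3), Add(1, Y)), 3) = Add(Add(Rational(7, 3), Y), 3) = Add(Rational(16, 3), Y))
Mul(Function('f')(Add(-5, Mul(-5, 3))), -20) = Mul(Add(Rational(16, 3), Add(-5, Mul(-5, 3))), -20) = Mul(Add(Rational(16, 3), Add(-5, -15)), -20) = Mul(Add(Rational(16, 3), -20), -20) = Mul(Rational(-44, 3), -20) = Rational(880, 3)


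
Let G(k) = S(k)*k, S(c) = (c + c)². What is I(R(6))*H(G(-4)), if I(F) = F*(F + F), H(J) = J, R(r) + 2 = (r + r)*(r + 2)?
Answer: -4524032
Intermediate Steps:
S(c) = 4*c² (S(c) = (2*c)² = 4*c²)
G(k) = 4*k³ (G(k) = (4*k²)*k = 4*k³)
R(r) = -2 + 2*r*(2 + r) (R(r) = -2 + (r + r)*(r + 2) = -2 + (2*r)*(2 + r) = -2 + 2*r*(2 + r))
I(F) = 2*F² (I(F) = F*(2*F) = 2*F²)
I(R(6))*H(G(-4)) = (2*(-2 + 2*6² + 4*6)²)*(4*(-4)³) = (2*(-2 + 2*36 + 24)²)*(4*(-64)) = (2*(-2 + 72 + 24)²)*(-256) = (2*94²)*(-256) = (2*8836)*(-256) = 17672*(-256) = -4524032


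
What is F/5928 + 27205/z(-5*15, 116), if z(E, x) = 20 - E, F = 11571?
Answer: 569721/1976 ≈ 288.32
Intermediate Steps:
F/5928 + 27205/z(-5*15, 116) = 11571/5928 + 27205/(20 - (-5)*15) = 11571*(1/5928) + 27205/(20 - 1*(-75)) = 203/104 + 27205/(20 + 75) = 203/104 + 27205/95 = 203/104 + 27205*(1/95) = 203/104 + 5441/19 = 569721/1976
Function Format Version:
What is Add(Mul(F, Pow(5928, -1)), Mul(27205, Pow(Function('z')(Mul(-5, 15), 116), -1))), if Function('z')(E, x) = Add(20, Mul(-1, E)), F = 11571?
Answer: Rational(569721, 1976) ≈ 288.32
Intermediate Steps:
Add(Mul(F, Pow(5928, -1)), Mul(27205, Pow(Function('z')(Mul(-5, 15), 116), -1))) = Add(Mul(11571, Pow(5928, -1)), Mul(27205, Pow(Add(20, Mul(-1, Mul(-5, 15))), -1))) = Add(Mul(11571, Rational(1, 5928)), Mul(27205, Pow(Add(20, Mul(-1, -75)), -1))) = Add(Rational(203, 104), Mul(27205, Pow(Add(20, 75), -1))) = Add(Rational(203, 104), Mul(27205, Pow(95, -1))) = Add(Rational(203, 104), Mul(27205, Rational(1, 95))) = Add(Rational(203, 104), Rational(5441, 19)) = Rational(569721, 1976)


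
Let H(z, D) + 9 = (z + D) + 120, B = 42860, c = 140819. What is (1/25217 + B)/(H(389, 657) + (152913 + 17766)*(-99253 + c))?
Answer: 1080800621/178900606225207 ≈ 6.0413e-6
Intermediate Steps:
H(z, D) = 111 + D + z (H(z, D) = -9 + ((z + D) + 120) = -9 + ((D + z) + 120) = -9 + (120 + D + z) = 111 + D + z)
(1/25217 + B)/(H(389, 657) + (152913 + 17766)*(-99253 + c)) = (1/25217 + 42860)/((111 + 657 + 389) + (152913 + 17766)*(-99253 + 140819)) = (1/25217 + 42860)/(1157 + 170679*41566) = 1080800621/(25217*(1157 + 7094443314)) = (1080800621/25217)/7094444471 = (1080800621/25217)*(1/7094444471) = 1080800621/178900606225207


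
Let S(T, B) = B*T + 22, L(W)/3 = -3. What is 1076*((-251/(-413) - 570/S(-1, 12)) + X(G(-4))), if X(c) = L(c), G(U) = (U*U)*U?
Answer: -29059532/413 ≈ -70362.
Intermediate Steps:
G(U) = U**3 (G(U) = U**2*U = U**3)
L(W) = -9 (L(W) = 3*(-3) = -9)
S(T, B) = 22 + B*T
X(c) = -9
1076*((-251/(-413) - 570/S(-1, 12)) + X(G(-4))) = 1076*((-251/(-413) - 570/(22 + 12*(-1))) - 9) = 1076*((-251*(-1/413) - 570/(22 - 12)) - 9) = 1076*((251/413 - 570/10) - 9) = 1076*((251/413 - 570*1/10) - 9) = 1076*((251/413 - 57) - 9) = 1076*(-23290/413 - 9) = 1076*(-27007/413) = -29059532/413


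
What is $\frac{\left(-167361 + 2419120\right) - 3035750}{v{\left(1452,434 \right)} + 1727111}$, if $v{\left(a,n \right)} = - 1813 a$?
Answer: $\frac{783991}{905365} \approx 0.86594$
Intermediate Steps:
$\frac{\left(-167361 + 2419120\right) - 3035750}{v{\left(1452,434 \right)} + 1727111} = \frac{\left(-167361 + 2419120\right) - 3035750}{\left(-1813\right) 1452 + 1727111} = \frac{2251759 - 3035750}{-2632476 + 1727111} = - \frac{783991}{-905365} = \left(-783991\right) \left(- \frac{1}{905365}\right) = \frac{783991}{905365}$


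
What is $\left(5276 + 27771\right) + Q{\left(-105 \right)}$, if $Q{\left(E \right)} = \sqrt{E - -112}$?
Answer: $33047 + \sqrt{7} \approx 33050.0$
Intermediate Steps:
$Q{\left(E \right)} = \sqrt{112 + E}$ ($Q{\left(E \right)} = \sqrt{E + 112} = \sqrt{112 + E}$)
$\left(5276 + 27771\right) + Q{\left(-105 \right)} = \left(5276 + 27771\right) + \sqrt{112 - 105} = 33047 + \sqrt{7}$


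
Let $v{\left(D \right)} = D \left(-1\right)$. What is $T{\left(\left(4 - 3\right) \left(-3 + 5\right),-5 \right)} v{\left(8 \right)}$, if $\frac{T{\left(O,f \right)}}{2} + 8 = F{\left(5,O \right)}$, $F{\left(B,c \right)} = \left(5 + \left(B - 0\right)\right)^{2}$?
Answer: $-1472$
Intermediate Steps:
$F{\left(B,c \right)} = \left(5 + B\right)^{2}$ ($F{\left(B,c \right)} = \left(5 + \left(B + 0\right)\right)^{2} = \left(5 + B\right)^{2}$)
$v{\left(D \right)} = - D$
$T{\left(O,f \right)} = 184$ ($T{\left(O,f \right)} = -16 + 2 \left(5 + 5\right)^{2} = -16 + 2 \cdot 10^{2} = -16 + 2 \cdot 100 = -16 + 200 = 184$)
$T{\left(\left(4 - 3\right) \left(-3 + 5\right),-5 \right)} v{\left(8 \right)} = 184 \left(\left(-1\right) 8\right) = 184 \left(-8\right) = -1472$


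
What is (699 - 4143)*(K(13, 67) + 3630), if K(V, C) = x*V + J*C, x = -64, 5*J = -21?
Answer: -43335852/5 ≈ -8.6672e+6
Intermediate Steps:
J = -21/5 (J = (⅕)*(-21) = -21/5 ≈ -4.2000)
K(V, C) = -64*V - 21*C/5
(699 - 4143)*(K(13, 67) + 3630) = (699 - 4143)*((-64*13 - 21/5*67) + 3630) = -3444*((-832 - 1407/5) + 3630) = -3444*(-5567/5 + 3630) = -3444*12583/5 = -43335852/5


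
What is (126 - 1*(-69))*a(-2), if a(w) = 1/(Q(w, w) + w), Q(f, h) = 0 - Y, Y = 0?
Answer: -195/2 ≈ -97.500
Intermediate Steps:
Q(f, h) = 0 (Q(f, h) = 0 - 1*0 = 0 + 0 = 0)
a(w) = 1/w (a(w) = 1/(0 + w) = 1/w)
(126 - 1*(-69))*a(-2) = (126 - 1*(-69))/(-2) = (126 + 69)*(-½) = 195*(-½) = -195/2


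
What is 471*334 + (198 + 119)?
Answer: 157631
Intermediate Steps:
471*334 + (198 + 119) = 157314 + 317 = 157631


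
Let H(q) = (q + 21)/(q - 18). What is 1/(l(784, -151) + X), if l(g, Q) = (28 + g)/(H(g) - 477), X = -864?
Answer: -364577/315616520 ≈ -0.0011551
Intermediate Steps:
H(q) = (21 + q)/(-18 + q)
l(g, Q) = (28 + g)/(-477 + (21 + g)/(-18 + g)) (l(g, Q) = (28 + g)/((21 + g)/(-18 + g) - 477) = (28 + g)/(-477 + (21 + g)/(-18 + g)))
1/(l(784, -151) + X) = 1/(-(-18 + 784)*(28 + 784)/(-8607 + 476*784) - 864) = 1/(-1*766*812/(-8607 + 373184) - 864) = 1/(-1*766*812/364577 - 864) = 1/(-1*1/364577*766*812 - 864) = 1/(-621992/364577 - 864) = 1/(-315616520/364577) = -364577/315616520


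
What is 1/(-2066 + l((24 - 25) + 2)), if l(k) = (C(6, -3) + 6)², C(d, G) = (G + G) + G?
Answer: -1/2057 ≈ -0.00048614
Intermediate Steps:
C(d, G) = 3*G (C(d, G) = 2*G + G = 3*G)
l(k) = 9 (l(k) = (3*(-3) + 6)² = (-9 + 6)² = (-3)² = 9)
1/(-2066 + l((24 - 25) + 2)) = 1/(-2066 + 9) = 1/(-2057) = -1/2057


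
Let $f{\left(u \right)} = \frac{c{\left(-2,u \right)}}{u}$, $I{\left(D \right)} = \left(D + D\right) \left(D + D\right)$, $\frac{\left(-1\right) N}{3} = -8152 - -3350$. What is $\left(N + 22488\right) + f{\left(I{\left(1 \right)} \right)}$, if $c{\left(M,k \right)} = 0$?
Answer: $36894$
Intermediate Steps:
$N = 14406$ ($N = - 3 \left(-8152 - -3350\right) = - 3 \left(-8152 + 3350\right) = \left(-3\right) \left(-4802\right) = 14406$)
$I{\left(D \right)} = 4 D^{2}$ ($I{\left(D \right)} = 2 D 2 D = 4 D^{2}$)
$f{\left(u \right)} = 0$ ($f{\left(u \right)} = \frac{0}{u} = 0$)
$\left(N + 22488\right) + f{\left(I{\left(1 \right)} \right)} = \left(14406 + 22488\right) + 0 = 36894 + 0 = 36894$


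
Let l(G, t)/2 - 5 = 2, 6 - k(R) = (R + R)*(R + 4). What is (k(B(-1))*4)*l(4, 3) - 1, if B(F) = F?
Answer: 671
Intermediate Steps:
k(R) = 6 - 2*R*(4 + R) (k(R) = 6 - (R + R)*(R + 4) = 6 - 2*R*(4 + R))
l(G, t) = 14 (l(G, t) = 10 + 2*2 = 10 + 4 = 14)
(k(B(-1))*4)*l(4, 3) - 1 = ((6 - 8*(-1) - 2*(-1)²)*4)*14 - 1 = ((6 + 8 - 2*1)*4)*14 - 1 = ((6 + 8 - 2)*4)*14 - 1 = (12*4)*14 - 1 = 48*14 - 1 = 672 - 1 = 671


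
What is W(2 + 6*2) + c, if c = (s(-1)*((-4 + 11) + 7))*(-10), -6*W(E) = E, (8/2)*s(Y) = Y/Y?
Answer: -112/3 ≈ -37.333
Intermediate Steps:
s(Y) = 1/4 (s(Y) = (Y/Y)/4 = (1/4)*1 = 1/4)
W(E) = -E/6
c = -35 (c = (((-4 + 11) + 7)/4)*(-10) = ((7 + 7)/4)*(-10) = ((1/4)*14)*(-10) = (7/2)*(-10) = -35)
W(2 + 6*2) + c = -(2 + 6*2)/6 - 35 = -(2 + 12)/6 - 35 = -1/6*14 - 35 = -7/3 - 35 = -112/3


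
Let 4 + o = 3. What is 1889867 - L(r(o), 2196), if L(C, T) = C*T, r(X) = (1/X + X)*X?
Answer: 1885475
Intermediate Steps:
o = -1 (o = -4 + 3 = -1)
r(X) = X*(X + 1/X) (r(X) = (X + 1/X)*X = X*(X + 1/X))
1889867 - L(r(o), 2196) = 1889867 - (1 + (-1)²)*2196 = 1889867 - (1 + 1)*2196 = 1889867 - 2*2196 = 1889867 - 1*4392 = 1889867 - 4392 = 1885475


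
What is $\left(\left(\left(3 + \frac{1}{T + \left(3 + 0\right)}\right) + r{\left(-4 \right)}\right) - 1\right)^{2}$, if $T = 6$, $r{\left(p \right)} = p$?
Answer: $\frac{289}{81} \approx 3.5679$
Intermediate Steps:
$\left(\left(\left(3 + \frac{1}{T + \left(3 + 0\right)}\right) + r{\left(-4 \right)}\right) - 1\right)^{2} = \left(\left(\left(3 + \frac{1}{6 + \left(3 + 0\right)}\right) - 4\right) - 1\right)^{2} = \left(\left(\left(3 + \frac{1}{6 + 3}\right) - 4\right) - 1\right)^{2} = \left(\left(\left(3 + \frac{1}{9}\right) - 4\right) - 1\right)^{2} = \left(\left(\frac{28}{9} - 4\right) - 1\right)^{2} = \left(- \frac{8}{9} - 1\right)^{2} = \left(- \frac{17}{9}\right)^{2} = \frac{289}{81}$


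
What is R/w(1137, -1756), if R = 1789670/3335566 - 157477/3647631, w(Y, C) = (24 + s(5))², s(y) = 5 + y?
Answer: 115438093169/270479856142938 ≈ 0.00042679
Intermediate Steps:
w(Y, C) = 1156 (w(Y, C) = (24 + (5 + 5))² = (24 + 10)² = 34² = 1156)
R = 230876186338/467958228621 (R = 1789670*(1/3335566) - 157477*1/3647631 = 894835/1667783 - 157477/3647631 = 230876186338/467958228621 ≈ 0.49337)
R/w(1137, -1756) = (230876186338/467958228621)/1156 = (230876186338/467958228621)*(1/1156) = 115438093169/270479856142938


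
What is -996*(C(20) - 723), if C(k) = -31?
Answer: 750984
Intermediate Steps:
-996*(C(20) - 723) = -996*(-31 - 723) = -996*(-754) = 750984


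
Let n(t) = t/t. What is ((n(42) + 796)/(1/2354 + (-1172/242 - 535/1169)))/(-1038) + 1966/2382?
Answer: 32072739835300/33057066463401 ≈ 0.97022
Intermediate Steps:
n(t) = 1
((n(42) + 796)/(1/2354 + (-1172/242 - 535/1169)))/(-1038) + 1966/2382 = ((1 + 796)/(1/2354 + (-1172/242 - 535/1169)))/(-1038) + 1966/2382 = (797/(1/2354 + (-1172*1/242 - 535*1/1169)))*(-1/1038) + 1966*(1/2382) = (797/(1/2354 + (-586/121 - 535/1169)))*(-1/1038) + 983/1191 = (797/(1/2354 - 749769/141449))*(-1/1038) + 983/1191 = (797/(-160437707/30270086))*(-1/1038) + 983/1191 = (797*(-30270086/160437707))*(-1/1038) + 983/1191 = -24125258542/160437707*(-1/1038) + 983/1191 = 12062629271/83267169933 + 983/1191 = 32072739835300/33057066463401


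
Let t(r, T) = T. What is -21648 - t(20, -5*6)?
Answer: -21618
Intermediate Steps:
-21648 - t(20, -5*6) = -21648 - (-5)*6 = -21648 - 1*(-30) = -21648 + 30 = -21618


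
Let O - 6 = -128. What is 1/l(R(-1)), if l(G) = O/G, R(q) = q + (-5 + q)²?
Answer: -35/122 ≈ -0.28689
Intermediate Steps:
O = -122 (O = 6 - 128 = -122)
l(G) = -122/G
1/l(R(-1)) = 1/(-122/(-1 + (-5 - 1)²)) = 1/(-122/(-1 + (-6)²)) = 1/(-122/(-1 + 36)) = 1/(-122/35) = -35/122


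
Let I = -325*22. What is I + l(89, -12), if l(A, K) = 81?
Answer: -7069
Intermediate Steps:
I = -7150
I + l(89, -12) = -7150 + 81 = -7069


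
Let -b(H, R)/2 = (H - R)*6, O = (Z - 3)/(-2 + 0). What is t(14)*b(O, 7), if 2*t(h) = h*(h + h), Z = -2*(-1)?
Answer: 15288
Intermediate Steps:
Z = 2
O = ½ (O = (2 - 3)/(-2 + 0) = -1/(-2) = -1*(-½) = ½ ≈ 0.50000)
b(H, R) = -12*H + 12*R (b(H, R) = -2*(H - R)*6 = -2*(-6*R + 6*H) = -12*H + 12*R)
t(h) = h² (t(h) = (h*(h + h))/2 = (h*(2*h))/2 = (2*h²)/2 = h²)
t(14)*b(O, 7) = 14²*(-12*½ + 12*7) = 196*(-6 + 84) = 196*78 = 15288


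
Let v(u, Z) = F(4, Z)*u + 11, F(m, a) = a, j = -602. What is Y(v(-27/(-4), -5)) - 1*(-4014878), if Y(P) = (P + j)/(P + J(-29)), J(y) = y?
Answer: 277027415/69 ≈ 4.0149e+6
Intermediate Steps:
v(u, Z) = 11 + Z*u (v(u, Z) = Z*u + 11 = 11 + Z*u)
Y(P) = (-602 + P)/(-29 + P) (Y(P) = (P - 602)/(P - 29) = (-602 + P)/(-29 + P))
Y(v(-27/(-4), -5)) - 1*(-4014878) = (-602 + (11 - (-135)/(-4)))/(-29 + (11 - (-135)/(-4))) - 1*(-4014878) = (-602 + (11 - (-135)*(-1)/4))/(-29 + (11 - (-135)*(-1)/4)) + 4014878 = (-602 + (11 - 5*27/4))/(-29 + (11 - 5*27/4)) + 4014878 = (-602 + (11 - 135/4))/(-29 + (11 - 135/4)) + 4014878 = (-602 - 91/4)/(-29 - 91/4) + 4014878 = -2499/4/(-207/4) + 4014878 = -4/207*(-2499/4) + 4014878 = 833/69 + 4014878 = 277027415/69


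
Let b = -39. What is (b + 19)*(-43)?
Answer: 860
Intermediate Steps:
(b + 19)*(-43) = (-39 + 19)*(-43) = -20*(-43) = 860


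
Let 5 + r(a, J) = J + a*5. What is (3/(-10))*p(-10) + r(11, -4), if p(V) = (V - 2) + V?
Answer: 263/5 ≈ 52.600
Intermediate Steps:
p(V) = -2 + 2*V (p(V) = (-2 + V) + V = -2 + 2*V)
r(a, J) = -5 + J + 5*a (r(a, J) = -5 + (J + a*5) = -5 + (J + 5*a) = -5 + J + 5*a)
(3/(-10))*p(-10) + r(11, -4) = (3/(-10))*(-2 + 2*(-10)) + (-5 - 4 + 5*11) = (3*(-⅒))*(-2 - 20) + (-5 - 4 + 55) = -3/10*(-22) + 46 = 33/5 + 46 = 263/5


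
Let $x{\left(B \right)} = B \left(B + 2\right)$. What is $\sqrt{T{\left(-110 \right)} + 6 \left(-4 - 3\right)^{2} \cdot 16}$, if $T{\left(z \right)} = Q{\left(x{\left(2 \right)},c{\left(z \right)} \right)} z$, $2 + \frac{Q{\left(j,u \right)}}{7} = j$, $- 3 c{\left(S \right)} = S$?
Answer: $2 \sqrt{21} \approx 9.1651$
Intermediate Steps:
$x{\left(B \right)} = B \left(2 + B\right)$
$c{\left(S \right)} = - \frac{S}{3}$
$Q{\left(j,u \right)} = -14 + 7 j$
$T{\left(z \right)} = 42 z$ ($T{\left(z \right)} = \left(-14 + 7 \cdot 2 \left(2 + 2\right)\right) z = \left(-14 + 7 \cdot 2 \cdot 4\right) z = \left(-14 + 7 \cdot 8\right) z = \left(-14 + 56\right) z = 42 z$)
$\sqrt{T{\left(-110 \right)} + 6 \left(-4 - 3\right)^{2} \cdot 16} = \sqrt{42 \left(-110\right) + 6 \left(-4 - 3\right)^{2} \cdot 16} = \sqrt{-4620 + 6 \left(-7\right)^{2} \cdot 16} = \sqrt{-4620 + 6 \cdot 49 \cdot 16} = \sqrt{-4620 + 294 \cdot 16} = \sqrt{-4620 + 4704} = \sqrt{84} = 2 \sqrt{21}$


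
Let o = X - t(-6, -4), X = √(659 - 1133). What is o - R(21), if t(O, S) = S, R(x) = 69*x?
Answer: -1445 + I*√474 ≈ -1445.0 + 21.772*I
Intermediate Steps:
X = I*√474 (X = √(-474) = I*√474 ≈ 21.772*I)
o = 4 + I*√474 (o = I*√474 - (-4) = I*√474 - 1*(-4) = I*√474 + 4 = 4 + I*√474 ≈ 4.0 + 21.772*I)
o - R(21) = (4 + I*√474) - 69*21 = (4 + I*√474) - 1*1449 = (4 + I*√474) - 1449 = -1445 + I*√474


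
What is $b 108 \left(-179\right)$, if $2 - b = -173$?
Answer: $-3383100$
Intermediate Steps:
$b = 175$ ($b = 2 - -173 = 2 + 173 = 175$)
$b 108 \left(-179\right) = 175 \cdot 108 \left(-179\right) = 18900 \left(-179\right) = -3383100$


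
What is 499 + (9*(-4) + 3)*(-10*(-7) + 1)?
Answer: -1844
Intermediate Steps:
499 + (9*(-4) + 3)*(-10*(-7) + 1) = 499 + (-36 + 3)*(70 + 1) = 499 - 33*71 = 499 - 2343 = -1844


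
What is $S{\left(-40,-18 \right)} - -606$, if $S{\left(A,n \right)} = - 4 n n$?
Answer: $-690$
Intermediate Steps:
$S{\left(A,n \right)} = - 4 n^{2}$
$S{\left(-40,-18 \right)} - -606 = - 4 \left(-18\right)^{2} - -606 = \left(-4\right) 324 + 606 = -1296 + 606 = -690$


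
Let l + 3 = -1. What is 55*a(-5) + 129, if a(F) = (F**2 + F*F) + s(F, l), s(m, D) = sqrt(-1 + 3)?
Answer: 2879 + 55*sqrt(2) ≈ 2956.8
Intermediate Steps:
l = -4 (l = -3 - 1 = -4)
s(m, D) = sqrt(2)
a(F) = sqrt(2) + 2*F**2 (a(F) = (F**2 + F*F) + sqrt(2) = (F**2 + F**2) + sqrt(2) = 2*F**2 + sqrt(2) = sqrt(2) + 2*F**2)
55*a(-5) + 129 = 55*(sqrt(2) + 2*(-5)**2) + 129 = 55*(sqrt(2) + 2*25) + 129 = 55*(sqrt(2) + 50) + 129 = 55*(50 + sqrt(2)) + 129 = (2750 + 55*sqrt(2)) + 129 = 2879 + 55*sqrt(2)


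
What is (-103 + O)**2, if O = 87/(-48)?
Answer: 2812329/256 ≈ 10986.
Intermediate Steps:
O = -29/16 (O = 87*(-1/48) = -29/16 ≈ -1.8125)
(-103 + O)**2 = (-103 - 29/16)**2 = (-1677/16)**2 = 2812329/256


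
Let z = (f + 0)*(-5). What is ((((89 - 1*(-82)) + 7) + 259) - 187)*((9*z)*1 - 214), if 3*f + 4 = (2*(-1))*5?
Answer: -1000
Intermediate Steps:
f = -14/3 (f = -4/3 + ((2*(-1))*5)/3 = -4/3 + (-2*5)/3 = -4/3 + (1/3)*(-10) = -4/3 - 10/3 = -14/3 ≈ -4.6667)
z = 70/3 (z = (-14/3 + 0)*(-5) = -14/3*(-5) = 70/3 ≈ 23.333)
((((89 - 1*(-82)) + 7) + 259) - 187)*((9*z)*1 - 214) = ((((89 - 1*(-82)) + 7) + 259) - 187)*((9*(70/3))*1 - 214) = ((((89 + 82) + 7) + 259) - 187)*(210*1 - 214) = (((171 + 7) + 259) - 187)*(210 - 214) = ((178 + 259) - 187)*(-4) = (437 - 187)*(-4) = 250*(-4) = -1000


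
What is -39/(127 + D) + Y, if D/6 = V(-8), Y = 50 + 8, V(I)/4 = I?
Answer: 293/5 ≈ 58.600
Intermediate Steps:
V(I) = 4*I
Y = 58
D = -192 (D = 6*(4*(-8)) = 6*(-32) = -192)
-39/(127 + D) + Y = -39/(127 - 192) + 58 = -39/(-65) + 58 = -39*(-1/65) + 58 = 3/5 + 58 = 293/5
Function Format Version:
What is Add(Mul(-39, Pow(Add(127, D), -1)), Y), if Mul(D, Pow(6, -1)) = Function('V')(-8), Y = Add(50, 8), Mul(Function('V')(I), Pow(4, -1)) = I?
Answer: Rational(293, 5) ≈ 58.600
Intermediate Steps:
Function('V')(I) = Mul(4, I)
Y = 58
D = -192 (D = Mul(6, Mul(4, -8)) = Mul(6, -32) = -192)
Add(Mul(-39, Pow(Add(127, D), -1)), Y) = Add(Mul(-39, Pow(Add(127, -192), -1)), 58) = Add(Mul(-39, Pow(-65, -1)), 58) = Add(Mul(-39, Rational(-1, 65)), 58) = Add(Rational(3, 5), 58) = Rational(293, 5)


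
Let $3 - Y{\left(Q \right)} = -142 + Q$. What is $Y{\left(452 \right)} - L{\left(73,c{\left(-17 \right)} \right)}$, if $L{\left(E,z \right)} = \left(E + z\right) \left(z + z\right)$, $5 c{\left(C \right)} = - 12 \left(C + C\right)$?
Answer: $- \frac{638443}{25} \approx -25538.0$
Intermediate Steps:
$Y{\left(Q \right)} = 145 - Q$ ($Y{\left(Q \right)} = 3 - \left(-142 + Q\right) = 145 - Q$)
$c{\left(C \right)} = - \frac{24 C}{5}$ ($c{\left(C \right)} = \frac{\left(-12\right) \left(C + C\right)}{5} = \frac{\left(-12\right) 2 C}{5} = \frac{\left(-24\right) C}{5} = - \frac{24 C}{5}$)
$L{\left(E,z \right)} = 2 z \left(E + z\right)$ ($L{\left(E,z \right)} = \left(E + z\right) 2 z = 2 z \left(E + z\right)$)
$Y{\left(452 \right)} - L{\left(73,c{\left(-17 \right)} \right)} = \left(145 - 452\right) - 2 \left(\left(- \frac{24}{5}\right) \left(-17\right)\right) \left(73 - - \frac{408}{5}\right) = \left(145 - 452\right) - 2 \cdot \frac{408}{5} \left(73 + \frac{408}{5}\right) = -307 - 2 \cdot \frac{408}{5} \cdot \frac{773}{5} = -307 - \frac{630768}{25} = - \frac{638443}{25}$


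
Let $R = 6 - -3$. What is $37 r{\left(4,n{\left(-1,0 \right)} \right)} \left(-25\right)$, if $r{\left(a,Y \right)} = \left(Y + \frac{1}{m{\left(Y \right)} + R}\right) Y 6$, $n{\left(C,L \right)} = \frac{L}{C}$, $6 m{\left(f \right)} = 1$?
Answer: $0$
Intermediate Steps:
$m{\left(f \right)} = \frac{1}{6}$ ($m{\left(f \right)} = \frac{1}{6} \cdot 1 = \frac{1}{6}$)
$R = 9$ ($R = 6 + 3 = 9$)
$r{\left(a,Y \right)} = 6 Y \left(\frac{6}{55} + Y\right)$ ($r{\left(a,Y \right)} = \left(Y + \frac{1}{\frac{1}{6} + 9}\right) Y 6 = \left(Y + \frac{1}{\frac{55}{6}}\right) 6 Y = \left(Y + \frac{6}{55}\right) 6 Y = \left(\frac{6}{55} + Y\right) 6 Y = 6 Y \left(\frac{6}{55} + Y\right)$)
$37 r{\left(4,n{\left(-1,0 \right)} \right)} \left(-25\right) = 37 \frac{6 \frac{0}{-1} \left(6 + 55 \frac{0}{-1}\right)}{55} \left(-25\right) = 37 \frac{6 \cdot 0 \left(-1\right) \left(6 + 55 \cdot 0 \left(-1\right)\right)}{55} \left(-25\right) = 37 \cdot \frac{6}{55} \cdot 0 \left(6 + 55 \cdot 0\right) \left(-25\right) = 37 \cdot \frac{6}{55} \cdot 0 \left(6 + 0\right) \left(-25\right) = 37 \cdot \frac{6}{55} \cdot 0 \cdot 6 \left(-25\right) = 37 \cdot 0 \left(-25\right) = 0 \left(-25\right) = 0$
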